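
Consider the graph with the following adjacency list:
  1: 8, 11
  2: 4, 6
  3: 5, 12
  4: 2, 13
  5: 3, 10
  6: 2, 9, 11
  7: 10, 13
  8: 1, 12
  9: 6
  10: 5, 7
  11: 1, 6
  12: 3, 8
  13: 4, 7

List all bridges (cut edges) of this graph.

The edges on the cycle 1-8-12-3-5-10-7-13-4-2-6-11-1 are not bridges since each lies on that cycle.
But removing 6-9 disconnects 6 from 9 — this is a bridge.

6-9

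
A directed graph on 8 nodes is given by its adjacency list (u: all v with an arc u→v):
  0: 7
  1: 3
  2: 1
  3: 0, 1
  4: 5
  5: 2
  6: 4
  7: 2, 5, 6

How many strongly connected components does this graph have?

1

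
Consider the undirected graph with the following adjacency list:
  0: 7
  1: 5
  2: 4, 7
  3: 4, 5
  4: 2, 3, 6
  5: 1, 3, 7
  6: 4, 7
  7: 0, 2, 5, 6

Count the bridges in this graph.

The edges on the cycle 5-3-4-2-7-5 are not bridges since each lies on that cycle.
But removing 5-1 disconnects 5 from 1; removing 0-7 disconnects 0 from 7 — these are bridges.
That makes 2 bridges.

2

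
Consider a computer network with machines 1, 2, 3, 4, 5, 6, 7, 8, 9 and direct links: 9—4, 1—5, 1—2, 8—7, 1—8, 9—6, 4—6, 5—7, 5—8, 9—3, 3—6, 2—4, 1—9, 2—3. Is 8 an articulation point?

Deleting 8 leaves 1 component (was 1) (its neighbors 1, 5, 7 remain connected to each other), so 8 is not a cut vertex.

No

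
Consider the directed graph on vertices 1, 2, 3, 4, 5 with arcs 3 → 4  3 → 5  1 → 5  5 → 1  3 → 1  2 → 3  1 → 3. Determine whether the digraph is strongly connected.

No

There is no directed path from 5 to 2, so the graph is not strongly connected.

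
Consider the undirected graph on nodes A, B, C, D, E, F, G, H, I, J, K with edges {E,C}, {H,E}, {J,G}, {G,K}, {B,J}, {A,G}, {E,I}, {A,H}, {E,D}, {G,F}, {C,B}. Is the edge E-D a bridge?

Yes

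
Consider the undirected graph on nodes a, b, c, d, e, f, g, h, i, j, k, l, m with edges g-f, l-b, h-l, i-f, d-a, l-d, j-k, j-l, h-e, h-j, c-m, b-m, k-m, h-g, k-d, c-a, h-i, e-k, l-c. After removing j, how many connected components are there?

1

With j gone, the remaining components are: {a, b, c, d, e, f, g, h, i, k, l, m}.
That is 1 component.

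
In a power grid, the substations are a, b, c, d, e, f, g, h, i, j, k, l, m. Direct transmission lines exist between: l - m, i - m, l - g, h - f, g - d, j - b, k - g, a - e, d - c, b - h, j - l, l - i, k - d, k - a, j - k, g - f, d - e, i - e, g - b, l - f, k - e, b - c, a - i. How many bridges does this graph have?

0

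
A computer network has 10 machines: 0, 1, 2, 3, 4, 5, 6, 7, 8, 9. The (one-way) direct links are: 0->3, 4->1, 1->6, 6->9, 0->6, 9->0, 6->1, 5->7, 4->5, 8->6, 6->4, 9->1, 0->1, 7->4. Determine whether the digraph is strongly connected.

There is no directed path from 4 to 2, so the graph is not strongly connected.

No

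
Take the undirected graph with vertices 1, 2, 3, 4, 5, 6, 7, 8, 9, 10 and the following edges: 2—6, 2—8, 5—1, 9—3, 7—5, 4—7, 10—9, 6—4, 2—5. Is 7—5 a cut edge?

After removing 7—5, the path 7-4-6-2-5 still connects them, so the edge is not a bridge.

No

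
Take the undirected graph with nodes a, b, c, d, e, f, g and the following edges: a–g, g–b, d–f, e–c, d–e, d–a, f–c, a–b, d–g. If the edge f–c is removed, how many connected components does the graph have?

1

f and c are still connected via f-d-e-c, so the component count stays at 1.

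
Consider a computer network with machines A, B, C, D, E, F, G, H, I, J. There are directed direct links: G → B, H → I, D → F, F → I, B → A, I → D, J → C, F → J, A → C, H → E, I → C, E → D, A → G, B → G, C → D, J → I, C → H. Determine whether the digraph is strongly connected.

No

There is no directed path from J to G, so the graph is not strongly connected.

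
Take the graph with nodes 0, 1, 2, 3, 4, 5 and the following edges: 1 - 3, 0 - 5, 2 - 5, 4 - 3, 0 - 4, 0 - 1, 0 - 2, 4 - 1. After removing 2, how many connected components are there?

With 2 gone, the remaining components are: {0, 1, 3, 4, 5}.
That is 1 component.

1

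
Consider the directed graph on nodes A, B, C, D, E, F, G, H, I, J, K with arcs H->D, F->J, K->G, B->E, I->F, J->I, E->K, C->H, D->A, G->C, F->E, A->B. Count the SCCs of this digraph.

2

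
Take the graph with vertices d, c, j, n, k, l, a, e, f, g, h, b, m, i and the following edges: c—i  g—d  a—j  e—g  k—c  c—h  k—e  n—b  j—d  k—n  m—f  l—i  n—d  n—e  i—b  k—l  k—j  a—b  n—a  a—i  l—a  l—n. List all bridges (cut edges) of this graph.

c-h, f-m

The edges on the cycle n-a-j-d-n are not bridges since each lies on that cycle.
But removing m—f disconnects m from f; removing h—c disconnects h from c — these are bridges.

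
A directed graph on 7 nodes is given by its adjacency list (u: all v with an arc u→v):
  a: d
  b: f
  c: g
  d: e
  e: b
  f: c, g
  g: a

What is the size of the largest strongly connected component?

{a, b, c, d, e, f, g} are all mutually reachable — one SCC of size 7.
The largest has 7 vertices.

7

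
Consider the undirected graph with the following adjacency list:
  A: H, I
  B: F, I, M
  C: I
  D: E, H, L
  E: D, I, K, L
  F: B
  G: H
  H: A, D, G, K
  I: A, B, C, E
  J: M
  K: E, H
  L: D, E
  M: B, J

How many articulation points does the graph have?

4

Removing B increases the component count from 1 to 3, so B is a cut vertex.
Removing H increases the component count from 1 to 2, so H is a cut vertex.
Removing I increases the component count from 1 to 3, so I is a cut vertex.
Likewise M is a cut vertex.
By contrast removing L leaves 1 component; it is not a cut vertex. No other vertex is a cut vertex either.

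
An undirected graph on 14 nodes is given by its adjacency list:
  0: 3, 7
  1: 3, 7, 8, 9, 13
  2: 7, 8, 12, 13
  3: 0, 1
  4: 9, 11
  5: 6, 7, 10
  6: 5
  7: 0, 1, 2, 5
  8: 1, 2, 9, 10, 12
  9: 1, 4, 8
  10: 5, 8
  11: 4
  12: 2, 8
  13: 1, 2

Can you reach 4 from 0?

From 0 we can reach 0, 1, 2, 3, 4, 5, 6, 7, 8, 9, 10, 11, 12, 13, which includes 4.

Yes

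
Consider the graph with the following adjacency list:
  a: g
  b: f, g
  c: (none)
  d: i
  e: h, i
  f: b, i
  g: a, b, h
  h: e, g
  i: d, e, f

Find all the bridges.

a-g, d-i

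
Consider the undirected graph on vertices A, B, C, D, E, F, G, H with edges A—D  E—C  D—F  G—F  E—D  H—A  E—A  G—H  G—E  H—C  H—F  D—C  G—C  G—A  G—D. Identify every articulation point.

none

Removing C, for instance, still leaves 2 components. No single vertex removal increases the component count — the graph has no articulation points.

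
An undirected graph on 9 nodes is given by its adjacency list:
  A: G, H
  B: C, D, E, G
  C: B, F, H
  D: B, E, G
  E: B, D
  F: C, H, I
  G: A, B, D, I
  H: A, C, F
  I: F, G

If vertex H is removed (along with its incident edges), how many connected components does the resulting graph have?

With H gone, the remaining components are: {A, B, C, D, E, F, G, I}.
That is 1 component.

1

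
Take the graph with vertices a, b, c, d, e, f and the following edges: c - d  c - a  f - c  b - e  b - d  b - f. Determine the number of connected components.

1

Starting from a we can reach a, b, c, d, e, f. That is one component of size 6.
Total: 1 component.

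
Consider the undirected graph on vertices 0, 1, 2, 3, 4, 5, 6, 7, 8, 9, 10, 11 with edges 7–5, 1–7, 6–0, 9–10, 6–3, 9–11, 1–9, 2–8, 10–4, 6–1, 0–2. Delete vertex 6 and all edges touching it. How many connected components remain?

With 6 gone, the remaining components are: {3}; {0, 2, 8}; {1, 4, 5, 7, 9, 10, 11}.
That is 3 components.

3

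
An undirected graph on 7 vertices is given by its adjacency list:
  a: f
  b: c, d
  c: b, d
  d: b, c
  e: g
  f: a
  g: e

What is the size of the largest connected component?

3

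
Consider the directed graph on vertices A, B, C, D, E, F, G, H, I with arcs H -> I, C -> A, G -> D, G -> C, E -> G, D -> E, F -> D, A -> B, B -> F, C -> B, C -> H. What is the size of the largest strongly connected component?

7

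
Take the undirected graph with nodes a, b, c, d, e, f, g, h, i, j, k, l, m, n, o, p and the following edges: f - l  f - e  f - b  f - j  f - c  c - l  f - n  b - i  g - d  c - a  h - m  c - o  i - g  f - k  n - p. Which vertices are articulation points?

b, c, f, g, i, n

Removing b increases the component count from 2 to 3, so b is a cut vertex.
Removing c increases the component count from 2 to 4, so c is a cut vertex.
Removing f increases the component count from 2 to 7, so f is a cut vertex.
Likewise g, i, n are cut vertices.
By contrast removing k leaves 2 components; it is not a cut vertex. No other vertex is a cut vertex either.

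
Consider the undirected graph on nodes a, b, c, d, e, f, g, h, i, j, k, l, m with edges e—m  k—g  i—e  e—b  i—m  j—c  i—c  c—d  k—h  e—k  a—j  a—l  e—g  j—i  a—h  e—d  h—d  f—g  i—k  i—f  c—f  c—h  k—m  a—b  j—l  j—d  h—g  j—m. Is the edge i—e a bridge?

After removing i—e, the path i-m-e still connects them, so the edge is not a bridge.

No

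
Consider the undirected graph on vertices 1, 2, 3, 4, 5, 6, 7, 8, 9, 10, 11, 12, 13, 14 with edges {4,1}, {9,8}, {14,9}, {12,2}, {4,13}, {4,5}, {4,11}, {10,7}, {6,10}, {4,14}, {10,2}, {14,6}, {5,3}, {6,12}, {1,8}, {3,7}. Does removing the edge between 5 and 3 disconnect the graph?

No

After removing 5-3, the path 5-4-14-6-10-7-3 still connects them, so the edge is not a bridge.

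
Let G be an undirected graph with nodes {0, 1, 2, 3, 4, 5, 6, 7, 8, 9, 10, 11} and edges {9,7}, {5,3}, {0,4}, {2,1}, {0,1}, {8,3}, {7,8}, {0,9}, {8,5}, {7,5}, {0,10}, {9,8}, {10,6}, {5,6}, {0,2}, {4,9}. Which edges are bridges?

The edges on the cycle 0-2-1-0 are not bridges since each lies on that cycle.
Every edge lies on some cycle, so there are no bridges.

none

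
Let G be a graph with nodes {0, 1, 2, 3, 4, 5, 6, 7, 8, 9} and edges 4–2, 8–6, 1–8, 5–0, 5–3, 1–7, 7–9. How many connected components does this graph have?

3

Starting from 2 we can reach 2, 4. That is one component of size 2.
Starting from 0 we can reach 0, 3, 5. That is one component of size 3.
Starting from 1 we can reach 1, 6, 7, 8, 9. That is one component of size 5.
Total: 3 components.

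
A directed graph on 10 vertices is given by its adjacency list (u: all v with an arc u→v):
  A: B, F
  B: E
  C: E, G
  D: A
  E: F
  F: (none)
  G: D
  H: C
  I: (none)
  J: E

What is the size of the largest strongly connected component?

{F} is an SCC by itself.
{J} is an SCC by itself.
{D} is an SCC by itself.
{A} is an SCC by itself.
{I} is an SCC by itself.
(and 5 more singleton SCCs)
The largest has 1 vertex.

1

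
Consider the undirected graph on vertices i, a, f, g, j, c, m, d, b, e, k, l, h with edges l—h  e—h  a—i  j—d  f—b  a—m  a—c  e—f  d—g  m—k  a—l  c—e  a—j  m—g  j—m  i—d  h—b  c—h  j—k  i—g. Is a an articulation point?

Yes

Deleting a raises the number of components from 1 to 2, so a is a cut vertex.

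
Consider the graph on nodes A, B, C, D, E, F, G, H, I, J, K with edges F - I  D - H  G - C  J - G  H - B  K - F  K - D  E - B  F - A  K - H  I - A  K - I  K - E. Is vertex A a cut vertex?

Deleting A leaves 2 components (was 2), so A is not a cut vertex.

No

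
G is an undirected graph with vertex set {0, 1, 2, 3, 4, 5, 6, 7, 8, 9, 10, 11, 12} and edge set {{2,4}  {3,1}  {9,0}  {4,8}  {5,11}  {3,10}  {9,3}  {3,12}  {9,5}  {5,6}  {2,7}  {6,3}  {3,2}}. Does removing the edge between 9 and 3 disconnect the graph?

No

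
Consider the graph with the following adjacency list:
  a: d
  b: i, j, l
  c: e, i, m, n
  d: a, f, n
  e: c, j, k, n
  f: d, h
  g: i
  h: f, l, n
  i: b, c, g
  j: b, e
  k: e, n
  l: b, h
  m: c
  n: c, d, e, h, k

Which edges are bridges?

a-d, c-m, g-i

The edges on the cycle e-n-k-e are not bridges since each lies on that cycle.
But removing c-m disconnects c from m; removing i-g disconnects i from g; removing a-d disconnects a from d — these are bridges.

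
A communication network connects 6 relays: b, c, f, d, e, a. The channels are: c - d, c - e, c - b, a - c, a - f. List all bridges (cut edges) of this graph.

removing b - c disconnects b from c; removing a - f disconnects a from f; removing c - e disconnects c from e; removing a - c disconnects a from c — these are bridges.
In total 5 edges are bridges.

a-c, a-f, b-c, c-d, c-e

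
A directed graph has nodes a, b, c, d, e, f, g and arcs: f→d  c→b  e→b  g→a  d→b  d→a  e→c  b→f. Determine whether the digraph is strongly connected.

No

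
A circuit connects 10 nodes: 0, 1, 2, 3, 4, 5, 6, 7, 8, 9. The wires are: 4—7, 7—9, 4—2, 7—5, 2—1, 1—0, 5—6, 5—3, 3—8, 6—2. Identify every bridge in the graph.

0-1, 1-2, 3-5, 3-8, 7-9

The edges on the cycle 4-7-5-6-2-4 are not bridges since each lies on that cycle.
But removing 0—1 disconnects 0 from 1; removing 2—1 disconnects 2 from 1; removing 7—9 disconnects 7 from 9; removing 5—3 disconnects 5 from 3 — these are bridges.
In total 5 edges are bridges.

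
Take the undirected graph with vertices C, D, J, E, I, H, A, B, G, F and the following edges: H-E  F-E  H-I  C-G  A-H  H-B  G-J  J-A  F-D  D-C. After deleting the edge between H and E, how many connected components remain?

H and E are still connected via H-A-J-G-C-D-F-E, so the component count stays at 1.

1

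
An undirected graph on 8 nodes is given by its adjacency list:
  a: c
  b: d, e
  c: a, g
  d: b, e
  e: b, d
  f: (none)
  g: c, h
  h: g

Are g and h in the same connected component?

Yes

From g we can reach a, c, g, h, which includes h.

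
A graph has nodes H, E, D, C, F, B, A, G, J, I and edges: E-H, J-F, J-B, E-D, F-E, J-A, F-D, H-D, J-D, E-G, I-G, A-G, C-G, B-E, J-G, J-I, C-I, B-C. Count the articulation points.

0

Removing F, for instance, still leaves 1 component. No single vertex removal increases the component count — the graph has no articulation points.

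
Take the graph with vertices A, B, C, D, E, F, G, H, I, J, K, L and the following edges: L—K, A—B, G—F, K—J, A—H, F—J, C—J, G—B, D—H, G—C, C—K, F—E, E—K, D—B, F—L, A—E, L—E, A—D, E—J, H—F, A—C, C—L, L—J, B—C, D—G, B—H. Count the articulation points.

0

Removing C, for instance, still leaves 2 components. No single vertex removal increases the component count — the graph has no articulation points.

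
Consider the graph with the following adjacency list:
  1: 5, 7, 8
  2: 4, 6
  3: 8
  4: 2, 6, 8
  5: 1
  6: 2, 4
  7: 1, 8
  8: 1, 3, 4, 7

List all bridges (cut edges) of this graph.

1-5, 3-8, 4-8

The edges on the cycle 8-7-1-8 are not bridges since each lies on that cycle.
But removing 4-8 disconnects 4 from 8; removing 8-3 disconnects 8 from 3; removing 5-1 disconnects 5 from 1 — these are bridges.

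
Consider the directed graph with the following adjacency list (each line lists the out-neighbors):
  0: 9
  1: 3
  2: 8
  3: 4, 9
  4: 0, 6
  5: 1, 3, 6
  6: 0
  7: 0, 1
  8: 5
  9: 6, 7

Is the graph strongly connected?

There is no directed path from 0 to 5, so the graph is not strongly connected.

No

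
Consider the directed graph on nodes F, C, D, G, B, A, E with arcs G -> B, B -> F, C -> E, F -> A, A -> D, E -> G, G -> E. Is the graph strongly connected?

There is no directed path from A to C, so the graph is not strongly connected.

No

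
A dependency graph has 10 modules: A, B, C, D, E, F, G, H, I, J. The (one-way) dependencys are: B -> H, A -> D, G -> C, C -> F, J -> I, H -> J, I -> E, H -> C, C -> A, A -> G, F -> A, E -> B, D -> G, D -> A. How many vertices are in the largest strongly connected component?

5

{A, C, D, F, G} are all mutually reachable — one SCC of size 5.
{B, E, H, I, J} are all mutually reachable — one SCC of size 5.
The largest has 5 vertices.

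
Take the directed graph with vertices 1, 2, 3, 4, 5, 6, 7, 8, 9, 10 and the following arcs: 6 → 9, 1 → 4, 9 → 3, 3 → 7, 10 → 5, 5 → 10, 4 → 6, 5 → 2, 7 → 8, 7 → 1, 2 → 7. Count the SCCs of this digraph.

4

{1, 3, 4, 6, 7, 9} are all mutually reachable — one SCC of size 6.
{5, 10} are all mutually reachable — one SCC of size 2.
{2} is an SCC by itself.
{8} is an SCC by itself.
That gives 4 strongly connected components.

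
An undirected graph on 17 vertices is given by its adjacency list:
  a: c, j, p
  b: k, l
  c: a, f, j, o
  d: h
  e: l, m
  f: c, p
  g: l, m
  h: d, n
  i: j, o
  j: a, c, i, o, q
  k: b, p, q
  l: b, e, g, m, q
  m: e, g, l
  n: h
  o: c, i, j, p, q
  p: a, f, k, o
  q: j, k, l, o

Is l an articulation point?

Deleting l raises the number of components from 2 to 3, so l is a cut vertex.

Yes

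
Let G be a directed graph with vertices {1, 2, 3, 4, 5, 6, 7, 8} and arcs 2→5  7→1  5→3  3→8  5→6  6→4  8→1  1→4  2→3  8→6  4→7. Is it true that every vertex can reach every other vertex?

There is no directed path from 7 to 5, so the graph is not strongly connected.

No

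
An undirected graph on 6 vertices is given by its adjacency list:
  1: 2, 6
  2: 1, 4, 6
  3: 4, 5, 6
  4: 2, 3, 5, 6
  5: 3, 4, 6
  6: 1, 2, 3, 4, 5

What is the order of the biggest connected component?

Starting from 1 we can reach 1, 2, 3, 4, 5, 6. That is one component of size 6.
The largest has 6 vertices.

6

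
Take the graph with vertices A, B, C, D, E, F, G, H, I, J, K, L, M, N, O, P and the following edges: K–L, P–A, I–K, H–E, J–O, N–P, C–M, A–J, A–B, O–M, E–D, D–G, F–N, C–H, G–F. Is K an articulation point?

Yes

Deleting K raises the number of components from 2 to 3, so K is a cut vertex.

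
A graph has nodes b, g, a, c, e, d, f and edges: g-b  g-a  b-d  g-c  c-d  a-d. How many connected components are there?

3

e is isolated — a component by itself.
f is isolated — a component by itself.
Starting from a we can reach a, b, c, d, g. That is one component of size 5.
Total: 3 components.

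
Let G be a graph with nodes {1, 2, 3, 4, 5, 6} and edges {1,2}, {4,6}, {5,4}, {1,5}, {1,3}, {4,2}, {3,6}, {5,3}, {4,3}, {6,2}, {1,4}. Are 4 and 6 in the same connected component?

Yes

From 4 we can reach 1, 2, 3, 4, 5, 6, which includes 6.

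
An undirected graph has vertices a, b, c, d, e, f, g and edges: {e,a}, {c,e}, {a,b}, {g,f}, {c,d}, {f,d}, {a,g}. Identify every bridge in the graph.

a-b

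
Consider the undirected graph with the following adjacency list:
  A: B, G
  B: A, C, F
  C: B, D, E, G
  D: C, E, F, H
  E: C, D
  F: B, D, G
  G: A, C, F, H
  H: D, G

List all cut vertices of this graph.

Removing C, for instance, still leaves 1 component. No single vertex removal increases the component count — the graph has no articulation points.

none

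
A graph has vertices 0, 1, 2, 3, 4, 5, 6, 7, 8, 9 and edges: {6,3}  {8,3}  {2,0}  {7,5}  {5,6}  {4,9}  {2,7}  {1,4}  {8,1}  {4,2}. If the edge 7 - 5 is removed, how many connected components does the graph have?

7 and 5 are still connected via 7-2-4-1-8-3-6-5, so the component count stays at 1.

1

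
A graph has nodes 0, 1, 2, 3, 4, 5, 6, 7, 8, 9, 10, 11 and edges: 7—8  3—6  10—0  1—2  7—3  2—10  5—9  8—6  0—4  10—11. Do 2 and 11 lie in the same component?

Yes

From 2 we can reach 0, 1, 2, 4, 10, 11, which includes 11.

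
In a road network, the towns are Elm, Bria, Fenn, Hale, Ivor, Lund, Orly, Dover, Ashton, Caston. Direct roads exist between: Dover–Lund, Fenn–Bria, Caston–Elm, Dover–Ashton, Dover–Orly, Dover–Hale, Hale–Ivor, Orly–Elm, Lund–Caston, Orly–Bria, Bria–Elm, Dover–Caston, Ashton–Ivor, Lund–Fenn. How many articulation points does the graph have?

1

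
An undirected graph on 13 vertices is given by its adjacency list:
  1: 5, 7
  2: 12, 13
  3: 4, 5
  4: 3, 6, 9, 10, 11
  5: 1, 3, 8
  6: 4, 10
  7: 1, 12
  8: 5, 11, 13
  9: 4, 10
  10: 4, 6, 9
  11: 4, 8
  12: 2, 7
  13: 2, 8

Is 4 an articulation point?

Yes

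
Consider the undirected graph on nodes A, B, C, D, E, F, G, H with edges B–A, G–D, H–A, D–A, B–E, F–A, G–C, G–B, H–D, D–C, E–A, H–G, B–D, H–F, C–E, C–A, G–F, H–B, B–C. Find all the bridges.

none

The edges on the cycle B-D-C-B are not bridges since each lies on that cycle.
Every edge lies on some cycle, so there are no bridges.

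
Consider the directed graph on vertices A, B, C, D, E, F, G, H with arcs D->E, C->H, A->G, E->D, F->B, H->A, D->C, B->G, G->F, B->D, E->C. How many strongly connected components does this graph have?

1

{A, B, C, D, E, F, G, H} are all mutually reachable — one SCC of size 8.
That gives 1 strongly connected component.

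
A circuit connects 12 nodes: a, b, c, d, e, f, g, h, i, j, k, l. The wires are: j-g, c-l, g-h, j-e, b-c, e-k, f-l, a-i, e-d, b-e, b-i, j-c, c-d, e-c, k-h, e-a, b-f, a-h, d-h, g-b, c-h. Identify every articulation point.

none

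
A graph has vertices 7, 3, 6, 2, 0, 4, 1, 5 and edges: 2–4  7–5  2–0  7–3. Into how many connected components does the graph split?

1 is isolated — a component by itself.
6 is isolated — a component by itself.
Starting from 0 we can reach 0, 2, 4. That is one component of size 3.
Starting from 3 we can reach 3, 5, 7. That is one component of size 3.
Total: 4 components.

4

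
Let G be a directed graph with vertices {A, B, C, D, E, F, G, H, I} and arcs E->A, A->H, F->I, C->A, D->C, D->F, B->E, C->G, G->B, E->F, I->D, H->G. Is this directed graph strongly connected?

Yes

From A we can reach every vertex (A, B, C, D, E, F, G, H, I), and every vertex can reach A (A, B, C, D, E, F, G, H, I). So the whole graph is one strongly connected component.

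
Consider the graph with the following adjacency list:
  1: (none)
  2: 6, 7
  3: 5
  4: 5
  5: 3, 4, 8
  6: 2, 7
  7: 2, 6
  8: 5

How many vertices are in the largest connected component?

4

1 is isolated — a component by itself.
Starting from 2 we can reach 2, 6, 7. That is one component of size 3.
Starting from 3 we can reach 3, 4, 5, 8. That is one component of size 4.
The largest has 4 vertices.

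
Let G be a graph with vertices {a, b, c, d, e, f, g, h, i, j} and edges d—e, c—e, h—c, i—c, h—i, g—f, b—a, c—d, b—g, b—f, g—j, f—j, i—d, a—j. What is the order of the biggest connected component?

5

Starting from a we can reach a, b, f, g, j. That is one component of size 5.
Starting from c we can reach c, d, e, h, i. That is one component of size 5.
The largest has 5 vertices.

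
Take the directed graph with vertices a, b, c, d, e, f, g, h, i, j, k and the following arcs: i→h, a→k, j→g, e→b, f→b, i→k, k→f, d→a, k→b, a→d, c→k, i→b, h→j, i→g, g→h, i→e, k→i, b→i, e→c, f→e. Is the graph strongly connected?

No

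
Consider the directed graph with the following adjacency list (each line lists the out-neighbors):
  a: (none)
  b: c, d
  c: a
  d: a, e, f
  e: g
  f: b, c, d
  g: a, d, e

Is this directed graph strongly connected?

No

There is no directed path from a to f, so the graph is not strongly connected.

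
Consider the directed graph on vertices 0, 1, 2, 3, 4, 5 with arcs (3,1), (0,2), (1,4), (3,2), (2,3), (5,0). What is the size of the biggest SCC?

2

{2, 3} are all mutually reachable — one SCC of size 2.
{5} is an SCC by itself.
{0} is an SCC by itself.
{4} is an SCC by itself.
{1} is an SCC by itself.
The largest has 2 vertices.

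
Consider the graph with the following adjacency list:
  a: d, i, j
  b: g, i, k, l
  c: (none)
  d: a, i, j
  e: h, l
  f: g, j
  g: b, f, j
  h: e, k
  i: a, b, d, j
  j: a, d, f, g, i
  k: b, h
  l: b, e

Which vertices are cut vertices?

b

Removing b increases the component count from 2 to 3, so b is a cut vertex.
By contrast removing h leaves 2 components; it is not a cut vertex. No other vertex is a cut vertex either.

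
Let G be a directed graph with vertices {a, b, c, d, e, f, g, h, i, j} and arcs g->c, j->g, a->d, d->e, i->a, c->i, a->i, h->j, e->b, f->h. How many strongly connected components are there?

9

{a, i} are all mutually reachable — one SCC of size 2.
{b} is an SCC by itself.
{j} is an SCC by itself.
{f} is an SCC by itself.
{h} is an SCC by itself.
(and 4 more singleton SCCs)
That gives 9 strongly connected components.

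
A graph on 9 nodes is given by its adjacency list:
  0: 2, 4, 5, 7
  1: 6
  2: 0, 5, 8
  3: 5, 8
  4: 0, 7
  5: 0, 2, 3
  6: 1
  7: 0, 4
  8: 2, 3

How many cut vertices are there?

1

Removing 0 increases the component count from 2 to 3, so 0 is a cut vertex.
By contrast removing 4 leaves 2 components; it is not a cut vertex. No other vertex is a cut vertex either.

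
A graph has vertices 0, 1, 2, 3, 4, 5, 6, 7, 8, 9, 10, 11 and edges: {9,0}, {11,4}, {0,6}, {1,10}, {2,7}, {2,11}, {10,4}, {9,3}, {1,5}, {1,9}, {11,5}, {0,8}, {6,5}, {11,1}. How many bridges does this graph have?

4

The edges on the cycle 11-1-10-4-11 are not bridges since each lies on that cycle.
But removing 11 - 2 disconnects 11 from 2; removing 7 - 2 disconnects 7 from 2; removing 9 - 3 disconnects 9 from 3; removing 8 - 0 disconnects 8 from 0 — these are bridges.
That makes 4 bridges.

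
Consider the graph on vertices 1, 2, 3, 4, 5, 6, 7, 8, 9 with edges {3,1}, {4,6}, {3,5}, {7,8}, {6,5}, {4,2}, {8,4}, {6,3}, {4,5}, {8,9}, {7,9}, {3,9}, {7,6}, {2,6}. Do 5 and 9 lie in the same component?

Yes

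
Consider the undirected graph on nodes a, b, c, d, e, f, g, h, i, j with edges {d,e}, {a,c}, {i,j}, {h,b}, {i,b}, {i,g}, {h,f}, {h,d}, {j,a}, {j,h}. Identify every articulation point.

a, d, h, i, j

Removing a increases the component count from 1 to 2, so a is a cut vertex.
Removing d increases the component count from 1 to 2, so d is a cut vertex.
Removing h increases the component count from 1 to 3, so h is a cut vertex.
Likewise i, j are cut vertices.
By contrast removing g leaves 1 component; it is not a cut vertex. No other vertex is a cut vertex either.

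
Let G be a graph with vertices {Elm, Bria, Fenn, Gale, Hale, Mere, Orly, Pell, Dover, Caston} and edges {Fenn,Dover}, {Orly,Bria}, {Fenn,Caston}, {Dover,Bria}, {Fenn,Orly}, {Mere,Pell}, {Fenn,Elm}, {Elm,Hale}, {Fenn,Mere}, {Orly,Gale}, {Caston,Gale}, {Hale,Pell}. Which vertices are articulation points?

Fenn

Removing Fenn increases the component count from 1 to 2, so Fenn is a cut vertex.
By contrast removing Dover leaves 1 component; it is not a cut vertex. No other vertex is a cut vertex either.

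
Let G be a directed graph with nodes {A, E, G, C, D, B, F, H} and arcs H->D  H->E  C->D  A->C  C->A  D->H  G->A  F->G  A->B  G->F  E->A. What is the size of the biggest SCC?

5

{A, C, D, E, H} are all mutually reachable — one SCC of size 5.
{F, G} are all mutually reachable — one SCC of size 2.
{B} is an SCC by itself.
The largest has 5 vertices.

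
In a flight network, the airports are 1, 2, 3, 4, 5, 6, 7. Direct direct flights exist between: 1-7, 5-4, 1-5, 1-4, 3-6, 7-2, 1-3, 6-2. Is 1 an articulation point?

Yes

Deleting 1 raises the number of components from 1 to 2, so 1 is a cut vertex.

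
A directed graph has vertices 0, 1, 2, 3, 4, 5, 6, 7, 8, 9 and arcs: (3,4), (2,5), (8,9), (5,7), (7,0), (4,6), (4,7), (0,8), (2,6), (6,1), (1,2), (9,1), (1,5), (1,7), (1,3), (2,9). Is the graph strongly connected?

Yes

From 4 we can reach every vertex (0, 1, 2, 3, 4, 5, 6, 7, 8, 9), and every vertex can reach 4 (0, 1, 2, 3, 4, 5, 6, 7, 8, 9). So the whole graph is one strongly connected component.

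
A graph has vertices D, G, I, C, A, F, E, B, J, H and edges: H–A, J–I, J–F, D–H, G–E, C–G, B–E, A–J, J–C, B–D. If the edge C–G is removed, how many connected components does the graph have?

C and G are still connected via C-J-A-H-D-B-E-G, so the component count stays at 1.

1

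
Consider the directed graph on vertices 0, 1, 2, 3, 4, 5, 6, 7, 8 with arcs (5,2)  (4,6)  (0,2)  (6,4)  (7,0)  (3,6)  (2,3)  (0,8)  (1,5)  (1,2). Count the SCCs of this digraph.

{4, 6} are all mutually reachable — one SCC of size 2.
{0} is an SCC by itself.
{7} is an SCC by itself.
{8} is an SCC by itself.
{2} is an SCC by itself.
(and 3 more singleton SCCs)
That gives 8 strongly connected components.

8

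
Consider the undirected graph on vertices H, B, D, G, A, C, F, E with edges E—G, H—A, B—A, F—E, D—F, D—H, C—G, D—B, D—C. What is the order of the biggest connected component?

8

Starting from A we can reach A, B, C, D, E, F, G, H. That is one component of size 8.
The largest has 8 vertices.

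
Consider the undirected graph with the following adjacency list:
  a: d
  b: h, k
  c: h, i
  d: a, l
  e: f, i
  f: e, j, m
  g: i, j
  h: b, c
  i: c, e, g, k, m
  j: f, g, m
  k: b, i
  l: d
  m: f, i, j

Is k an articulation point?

Deleting k leaves 2 components (was 2), so k is not a cut vertex.

No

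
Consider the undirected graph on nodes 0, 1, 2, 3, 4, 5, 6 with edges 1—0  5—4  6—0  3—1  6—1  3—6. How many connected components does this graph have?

3

2 is isolated — a component by itself.
Starting from 4 we can reach 4, 5. That is one component of size 2.
Starting from 0 we can reach 0, 1, 3, 6. That is one component of size 4.
Total: 3 components.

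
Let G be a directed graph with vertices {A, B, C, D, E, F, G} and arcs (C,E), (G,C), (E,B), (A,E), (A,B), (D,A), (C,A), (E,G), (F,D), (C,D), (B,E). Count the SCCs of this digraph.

{A, B, C, D, E, G} are all mutually reachable — one SCC of size 6.
{F} is an SCC by itself.
That gives 2 strongly connected components.

2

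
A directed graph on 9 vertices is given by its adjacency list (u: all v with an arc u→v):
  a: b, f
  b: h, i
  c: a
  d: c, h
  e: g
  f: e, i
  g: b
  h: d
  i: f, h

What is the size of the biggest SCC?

9

{a, b, c, d, e, f, g, h, i} are all mutually reachable — one SCC of size 9.
The largest has 9 vertices.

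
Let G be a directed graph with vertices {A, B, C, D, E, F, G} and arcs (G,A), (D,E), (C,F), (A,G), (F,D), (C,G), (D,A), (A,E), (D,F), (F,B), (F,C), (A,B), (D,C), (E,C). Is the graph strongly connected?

There is no directed path from B to D, so the graph is not strongly connected.

No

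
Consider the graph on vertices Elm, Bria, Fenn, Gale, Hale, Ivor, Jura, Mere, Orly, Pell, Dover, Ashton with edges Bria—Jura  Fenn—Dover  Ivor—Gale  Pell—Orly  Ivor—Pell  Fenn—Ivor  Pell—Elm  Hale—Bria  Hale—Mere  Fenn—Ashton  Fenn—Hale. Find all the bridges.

Ashton-Fenn, Bria-Hale, Bria-Jura, Dover-Fenn, Elm-Pell, Fenn-Hale, Fenn-Ivor, Gale-Ivor, Hale-Mere, Ivor-Pell, Orly-Pell

removing Bria—Jura disconnects Bria from Jura; removing Fenn—Hale disconnects Fenn from Hale; removing Pell—Elm disconnects Pell from Elm; removing Fenn—Ashton disconnects Fenn from Ashton — these are bridges.
In total 11 edges are bridges.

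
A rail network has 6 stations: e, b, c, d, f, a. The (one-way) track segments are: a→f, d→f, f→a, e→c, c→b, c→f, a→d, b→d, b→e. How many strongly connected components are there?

2

{a, d, f} are all mutually reachable — one SCC of size 3.
{b, c, e} are all mutually reachable — one SCC of size 3.
That gives 2 strongly connected components.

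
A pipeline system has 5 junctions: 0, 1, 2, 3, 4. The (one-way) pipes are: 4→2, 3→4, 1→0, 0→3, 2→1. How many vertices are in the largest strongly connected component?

{0, 1, 2, 3, 4} are all mutually reachable — one SCC of size 5.
The largest has 5 vertices.

5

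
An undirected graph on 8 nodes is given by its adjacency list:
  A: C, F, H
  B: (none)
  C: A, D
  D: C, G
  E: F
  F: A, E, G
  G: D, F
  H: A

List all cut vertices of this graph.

A, F

Removing A increases the component count from 2 to 3, so A is a cut vertex.
Removing F increases the component count from 2 to 3, so F is a cut vertex.
By contrast removing H leaves 2 components; it is not a cut vertex. No other vertex is a cut vertex either.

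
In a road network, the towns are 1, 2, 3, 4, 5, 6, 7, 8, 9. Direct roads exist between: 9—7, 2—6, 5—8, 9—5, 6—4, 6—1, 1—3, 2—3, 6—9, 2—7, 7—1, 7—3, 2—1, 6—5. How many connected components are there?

1

Starting from 1 we can reach 1, 2, 3, 4, 5, 6, 7, 8, 9. That is one component of size 9.
Total: 1 component.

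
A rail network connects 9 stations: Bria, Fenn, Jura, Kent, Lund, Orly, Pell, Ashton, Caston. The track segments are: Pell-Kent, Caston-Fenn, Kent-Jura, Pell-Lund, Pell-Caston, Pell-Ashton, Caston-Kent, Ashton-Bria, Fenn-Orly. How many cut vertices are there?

Removing Fenn increases the component count from 1 to 2, so Fenn is a cut vertex.
Removing Kent increases the component count from 1 to 2, so Kent is a cut vertex.
Removing Pell increases the component count from 1 to 3, so Pell is a cut vertex.
Likewise Ashton, Caston are cut vertices.
By contrast removing Bria leaves 1 component; it is not a cut vertex. No other vertex is a cut vertex either.

5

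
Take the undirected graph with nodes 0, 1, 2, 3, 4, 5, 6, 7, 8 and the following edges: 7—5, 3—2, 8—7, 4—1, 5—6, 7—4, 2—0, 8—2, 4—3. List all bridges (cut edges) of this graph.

0-2, 1-4, 5-6, 5-7

The edges on the cycle 8-7-4-3-2-8 are not bridges since each lies on that cycle.
But removing 2—0 disconnects 2 from 0; removing 5—7 disconnects 5 from 7; removing 6—5 disconnects 6 from 5; removing 1—4 disconnects 1 from 4 — these are bridges.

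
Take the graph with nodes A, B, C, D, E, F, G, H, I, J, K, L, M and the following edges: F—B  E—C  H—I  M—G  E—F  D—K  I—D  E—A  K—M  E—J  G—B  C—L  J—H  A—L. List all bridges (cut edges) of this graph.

none

The edges on the cycle E-J-H-I-D-K-M-G-B-F-E are not bridges since each lies on that cycle.
Every edge lies on some cycle, so there are no bridges.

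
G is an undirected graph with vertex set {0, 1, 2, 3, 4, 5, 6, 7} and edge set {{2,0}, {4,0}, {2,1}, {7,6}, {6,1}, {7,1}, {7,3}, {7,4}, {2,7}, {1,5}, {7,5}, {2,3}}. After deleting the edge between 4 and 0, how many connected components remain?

1

4 and 0 are still connected via 4-7-2-0, so the component count stays at 1.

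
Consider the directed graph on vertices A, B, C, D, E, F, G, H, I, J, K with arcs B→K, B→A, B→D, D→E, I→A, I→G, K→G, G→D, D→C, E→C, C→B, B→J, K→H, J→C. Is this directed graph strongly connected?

No

There is no directed path from I to F, so the graph is not strongly connected.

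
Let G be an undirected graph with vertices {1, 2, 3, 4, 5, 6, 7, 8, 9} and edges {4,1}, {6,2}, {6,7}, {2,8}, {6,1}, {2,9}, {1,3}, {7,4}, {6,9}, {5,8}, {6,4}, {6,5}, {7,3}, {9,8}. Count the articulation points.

1

Removing 6 increases the component count from 1 to 2, so 6 is a cut vertex.
By contrast removing 5 leaves 1 component; it is not a cut vertex. No other vertex is a cut vertex either.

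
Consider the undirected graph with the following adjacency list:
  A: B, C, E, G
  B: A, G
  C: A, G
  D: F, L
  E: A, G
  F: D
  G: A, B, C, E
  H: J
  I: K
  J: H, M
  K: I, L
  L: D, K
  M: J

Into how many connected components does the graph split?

3

Starting from H we can reach H, J, M. That is one component of size 3.
Starting from A we can reach A, B, C, E, G. That is one component of size 5.
Starting from D we can reach D, F, I, K, L. That is one component of size 5.
Total: 3 components.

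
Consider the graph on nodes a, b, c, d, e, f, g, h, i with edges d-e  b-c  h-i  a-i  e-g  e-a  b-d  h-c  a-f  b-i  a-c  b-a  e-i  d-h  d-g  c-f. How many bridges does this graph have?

The edges on the cycle a-c-f-a are not bridges since each lies on that cycle.
Every edge lies on some cycle, so there are no bridges.

0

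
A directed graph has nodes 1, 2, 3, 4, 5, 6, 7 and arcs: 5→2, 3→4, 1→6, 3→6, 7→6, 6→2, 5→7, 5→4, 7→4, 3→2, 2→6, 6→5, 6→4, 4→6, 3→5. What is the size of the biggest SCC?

5

{2, 4, 5, 6, 7} are all mutually reachable — one SCC of size 5.
{3} is an SCC by itself.
{1} is an SCC by itself.
The largest has 5 vertices.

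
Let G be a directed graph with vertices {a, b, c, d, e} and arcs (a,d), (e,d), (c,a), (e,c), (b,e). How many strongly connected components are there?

{d} is an SCC by itself.
{b} is an SCC by itself.
{e} is an SCC by itself.
{a} is an SCC by itself.
{c} is an SCC by itself.
That gives 5 strongly connected components.

5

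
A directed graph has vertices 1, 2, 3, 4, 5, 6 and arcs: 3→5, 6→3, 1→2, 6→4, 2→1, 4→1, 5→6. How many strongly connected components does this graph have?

{3, 5, 6} are all mutually reachable — one SCC of size 3.
{1, 2} are all mutually reachable — one SCC of size 2.
{4} is an SCC by itself.
That gives 3 strongly connected components.

3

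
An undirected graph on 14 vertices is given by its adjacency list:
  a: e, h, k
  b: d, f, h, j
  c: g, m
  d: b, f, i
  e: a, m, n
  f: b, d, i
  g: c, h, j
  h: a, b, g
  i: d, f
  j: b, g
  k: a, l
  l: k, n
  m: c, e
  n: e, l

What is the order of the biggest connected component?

Starting from a we can reach a, b, c, d, e, f, g, h, i, j, k, l, m, n. That is one component of size 14.
The largest has 14 vertices.

14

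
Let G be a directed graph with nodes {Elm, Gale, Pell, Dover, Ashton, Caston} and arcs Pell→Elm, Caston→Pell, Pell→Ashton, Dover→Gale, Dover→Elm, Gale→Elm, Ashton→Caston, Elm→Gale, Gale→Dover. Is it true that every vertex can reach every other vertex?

No

There is no directed path from Dover to Caston, so the graph is not strongly connected.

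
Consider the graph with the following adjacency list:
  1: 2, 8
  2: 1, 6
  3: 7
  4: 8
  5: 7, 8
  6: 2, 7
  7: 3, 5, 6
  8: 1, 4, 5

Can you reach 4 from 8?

Yes

From 8 we can reach 1, 2, 3, 4, 5, 6, 7, 8, which includes 4.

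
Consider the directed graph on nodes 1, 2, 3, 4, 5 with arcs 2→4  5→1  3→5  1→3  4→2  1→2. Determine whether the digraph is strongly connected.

No

There is no directed path from 2 to 5, so the graph is not strongly connected.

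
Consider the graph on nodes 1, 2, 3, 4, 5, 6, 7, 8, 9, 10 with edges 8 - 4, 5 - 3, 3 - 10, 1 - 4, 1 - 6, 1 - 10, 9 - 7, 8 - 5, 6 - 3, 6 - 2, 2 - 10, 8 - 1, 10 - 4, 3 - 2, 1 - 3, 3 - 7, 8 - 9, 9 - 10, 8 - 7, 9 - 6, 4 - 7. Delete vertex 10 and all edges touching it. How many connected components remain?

With 10 gone, the remaining components are: {1, 2, 3, 4, 5, 6, 7, 8, 9}.
That is 1 component.

1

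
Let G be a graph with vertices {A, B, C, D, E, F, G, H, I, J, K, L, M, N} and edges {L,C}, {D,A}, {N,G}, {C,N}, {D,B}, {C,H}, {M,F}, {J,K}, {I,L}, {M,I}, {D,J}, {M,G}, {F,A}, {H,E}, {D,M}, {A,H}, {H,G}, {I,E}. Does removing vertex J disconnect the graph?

Yes

Deleting J raises the number of components from 1 to 2, so J is a cut vertex.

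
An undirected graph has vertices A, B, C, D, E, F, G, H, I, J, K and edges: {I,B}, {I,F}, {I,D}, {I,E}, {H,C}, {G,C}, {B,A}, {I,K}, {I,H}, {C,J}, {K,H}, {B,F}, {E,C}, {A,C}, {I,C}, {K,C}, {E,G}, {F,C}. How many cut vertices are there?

Removing C increases the component count from 1 to 2, so C is a cut vertex.
Removing I increases the component count from 1 to 2, so I is a cut vertex.
By contrast removing D leaves 1 component; it is not a cut vertex. No other vertex is a cut vertex either.

2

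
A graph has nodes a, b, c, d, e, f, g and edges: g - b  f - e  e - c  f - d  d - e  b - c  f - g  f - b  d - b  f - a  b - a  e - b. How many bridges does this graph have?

The edges on the cycle f-d-e-f are not bridges since each lies on that cycle.
Every edge lies on some cycle, so there are no bridges.

0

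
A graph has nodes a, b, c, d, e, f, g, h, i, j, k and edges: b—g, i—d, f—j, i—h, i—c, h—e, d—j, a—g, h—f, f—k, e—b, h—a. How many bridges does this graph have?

2

The edges on the cycle h-e-b-g-a-h are not bridges since each lies on that cycle.
But removing k—f disconnects k from f; removing i—c disconnects i from c — these are bridges.
That makes 2 bridges.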